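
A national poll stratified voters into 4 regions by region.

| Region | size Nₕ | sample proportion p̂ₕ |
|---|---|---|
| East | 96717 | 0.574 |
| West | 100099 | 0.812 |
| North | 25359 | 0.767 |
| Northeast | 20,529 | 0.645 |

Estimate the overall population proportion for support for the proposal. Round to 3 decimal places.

Wₕ = Nₕ/N with N = 242704: 0.3985, 0.4124, 0.1045, 0.0846.
p̂_st = 0.3985·0.574 + 0.4124·0.812 + 0.1045·0.767 + 0.0846·0.645 ≈ 0.69833... → 0.698.

0.698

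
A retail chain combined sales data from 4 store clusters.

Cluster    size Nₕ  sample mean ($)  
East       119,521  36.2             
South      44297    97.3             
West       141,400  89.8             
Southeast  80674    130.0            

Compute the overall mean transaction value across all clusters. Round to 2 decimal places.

x̄_st = (Σ Nₕx̄ₕ) / (Σ Nₕ) = (119521·36.2 + 44297·97.3 + 141400·89.8 + 80674·130.0) / 385892
= 31822098.3 / 385892 = 82.4637... → 82.46.

82.46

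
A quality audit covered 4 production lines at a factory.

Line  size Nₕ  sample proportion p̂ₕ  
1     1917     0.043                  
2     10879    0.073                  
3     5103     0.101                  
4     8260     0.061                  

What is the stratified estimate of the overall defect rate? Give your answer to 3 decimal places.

Wₕ = Nₕ/N with N = 26159: 0.0733, 0.4159, 0.1951, 0.3158.
p̂_st = 0.0733·0.043 + 0.4159·0.073 + 0.1951·0.101 + 0.3158·0.061 ≈ 0.07247... → 0.072.

0.072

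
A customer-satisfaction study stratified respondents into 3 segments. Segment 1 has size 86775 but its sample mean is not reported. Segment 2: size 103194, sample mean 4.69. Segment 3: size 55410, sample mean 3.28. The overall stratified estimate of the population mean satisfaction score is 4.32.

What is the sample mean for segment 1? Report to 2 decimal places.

4.54

N = 86775 + 103194 + 55410 = 245379.
Overall total = μ·N = 4.32·245379 = 1060037.28.
Subtract the known strata: 103194·4.69 + 55410·3.28 = 665724.66.
Remaining total for segment 1: 1060037.28 − 665724.66 = 394312.62.
Divide by its size: 394312.62 / 86775 = 4.5441... → 4.54.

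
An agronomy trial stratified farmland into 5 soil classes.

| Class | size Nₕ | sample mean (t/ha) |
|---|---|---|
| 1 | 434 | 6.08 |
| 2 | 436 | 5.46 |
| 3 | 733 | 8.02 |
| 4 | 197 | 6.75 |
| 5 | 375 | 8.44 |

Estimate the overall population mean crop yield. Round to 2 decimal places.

N = 434 + 436 + 733 + 197 + 375 = 2175.
Weight each subgroup mean by Nₕ/N and sum.
Σ Nₕx̄ₕ = 434·6.08 + 436·5.46 + 733·8.02 + 197·6.75 + 375·8.44 = 2638.72 + 2380.56 + 5878.66 + 1329.75 + 3165 = 15392.69.
Divide by N: 15392.69 / 2175 = 7.0771... → 7.08.

7.08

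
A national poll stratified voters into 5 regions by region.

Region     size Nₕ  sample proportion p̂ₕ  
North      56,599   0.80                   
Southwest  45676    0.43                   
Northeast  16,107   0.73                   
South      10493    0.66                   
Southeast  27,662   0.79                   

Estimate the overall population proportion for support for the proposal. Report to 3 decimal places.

0.674

Wₕ = Nₕ/N with N = 156537: 0.3616, 0.2918, 0.1029, 0.0670, 0.1767.
p̂_st = 0.3616·0.80 + 0.2918·0.43 + 0.1029·0.73 + 0.0670·0.66 + 0.1767·0.79 ≈ 0.67368... → 0.674.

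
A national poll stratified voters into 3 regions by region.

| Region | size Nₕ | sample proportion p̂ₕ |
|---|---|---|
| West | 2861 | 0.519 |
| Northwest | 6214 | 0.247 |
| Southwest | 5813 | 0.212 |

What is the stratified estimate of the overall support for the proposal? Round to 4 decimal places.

0.2856

N = 2861 + 6214 + 5813 = 14888.
Overall proportion = Σ (Nₕ/N)·p̂ₕ.
Σ Nₕp̂ₕ = 1484.859 + 1534.858 + 1232.356 = 4252.073.
4252.073 / 14888 = 0.285604... → 0.2856.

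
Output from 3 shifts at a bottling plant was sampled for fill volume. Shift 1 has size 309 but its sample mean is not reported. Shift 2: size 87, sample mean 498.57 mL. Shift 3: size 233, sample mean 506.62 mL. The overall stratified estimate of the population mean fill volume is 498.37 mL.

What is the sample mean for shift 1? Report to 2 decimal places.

N = 309 + 87 + 233 = 629.
Overall total = μ·N = 498.37·629 = 313474.73.
Subtract the known strata: 87·498.57 + 233·506.62 = 161418.05.
Remaining total for shift 1: 313474.73 − 161418.05 = 152056.68.
Divide by its size: 152056.68 / 309 = 492.0928... → 492.09.

492.09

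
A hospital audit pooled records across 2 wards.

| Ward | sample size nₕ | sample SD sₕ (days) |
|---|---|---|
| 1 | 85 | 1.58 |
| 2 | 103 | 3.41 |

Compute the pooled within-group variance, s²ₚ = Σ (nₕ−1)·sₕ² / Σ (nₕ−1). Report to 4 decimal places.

7.5041

1: (85−1)·1.58² = 84·2.4964 = 209.6976
2: (103−1)·3.41² = 102·11.6281 = 1186.0662
Numerator = 1395.7638; denominator = Σ(nₕ−1) = 186.
s²ₚ = 1395.7638/186 = 7.504106... → 7.5041.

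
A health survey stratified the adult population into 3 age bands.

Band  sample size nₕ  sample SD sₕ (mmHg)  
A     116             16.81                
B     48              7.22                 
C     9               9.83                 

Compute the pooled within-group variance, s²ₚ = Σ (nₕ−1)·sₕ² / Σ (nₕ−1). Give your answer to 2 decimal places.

210.11

A: (116−1)·16.81² = 115·282.5761 = 32496.2515
B: (48−1)·7.22² = 47·52.1284 = 2450.0348
C: (9−1)·9.83² = 8·96.6289 = 773.0312
Numerator = 35719.3175; denominator = Σ(nₕ−1) = 170.
s²ₚ = 35719.3175/170 = 210.1136... → 210.11.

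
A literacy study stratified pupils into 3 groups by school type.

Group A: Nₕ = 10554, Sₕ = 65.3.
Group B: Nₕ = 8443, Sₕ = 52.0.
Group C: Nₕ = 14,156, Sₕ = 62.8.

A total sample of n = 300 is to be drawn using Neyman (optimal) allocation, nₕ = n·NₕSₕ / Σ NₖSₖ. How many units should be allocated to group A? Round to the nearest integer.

102

Σ NₕSₕ = 10554·65.3 + 8443·52.0 + 14156·62.8 = 2017209.
Share for A: 689176.2/2017209 = 0.34165.
n_A = 300 × 0.34165 = 102.495... → 102.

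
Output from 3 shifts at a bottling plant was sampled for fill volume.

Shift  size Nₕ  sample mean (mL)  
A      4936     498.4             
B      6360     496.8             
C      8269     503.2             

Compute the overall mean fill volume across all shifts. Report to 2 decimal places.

x̄_st = (Σ Nₕx̄ₕ) / (Σ Nₕ) = (4936·498.4 + 6360·496.8 + 8269·503.2) / 19565
= 9780711.2 / 19565 = 499.9086... → 499.91.

499.91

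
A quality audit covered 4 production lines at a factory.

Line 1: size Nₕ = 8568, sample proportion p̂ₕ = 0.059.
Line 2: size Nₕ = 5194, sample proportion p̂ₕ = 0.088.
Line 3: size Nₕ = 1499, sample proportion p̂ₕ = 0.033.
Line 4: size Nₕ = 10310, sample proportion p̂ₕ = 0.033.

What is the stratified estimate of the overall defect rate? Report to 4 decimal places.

Wₕ = Nₕ/N with N = 25571: 0.3351, 0.2031, 0.0586, 0.4032.
p̂_st = 0.3351·0.059 + 0.2031·0.088 + 0.0586·0.033 + 0.4032·0.033 ≈ 0.052883... → 0.0529.

0.0529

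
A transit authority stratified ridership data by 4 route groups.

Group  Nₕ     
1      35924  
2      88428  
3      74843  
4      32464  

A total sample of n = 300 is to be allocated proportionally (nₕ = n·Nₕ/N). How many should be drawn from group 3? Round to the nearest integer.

97

N = 35924 + 88428 + 74843 + 32464 = 231659.
n_3 = 300·74843/231659 = 96.922... → 97.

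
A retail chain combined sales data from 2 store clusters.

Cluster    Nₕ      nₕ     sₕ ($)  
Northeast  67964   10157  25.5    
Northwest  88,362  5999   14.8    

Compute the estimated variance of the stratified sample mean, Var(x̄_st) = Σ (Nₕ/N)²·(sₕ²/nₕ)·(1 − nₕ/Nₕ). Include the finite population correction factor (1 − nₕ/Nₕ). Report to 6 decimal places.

N = 156326; Wₕ = Nₕ/N.
cluster Northeast: (67964/156326)²·25.5²/10157·(1 − 10157/67964) = 0.010292286
cluster Northwest: (88362/156326)²·14.8²/5999·(1 − 5999/88362) = 0.010873762
Sum = 0.021166048 → 0.021166.

0.021166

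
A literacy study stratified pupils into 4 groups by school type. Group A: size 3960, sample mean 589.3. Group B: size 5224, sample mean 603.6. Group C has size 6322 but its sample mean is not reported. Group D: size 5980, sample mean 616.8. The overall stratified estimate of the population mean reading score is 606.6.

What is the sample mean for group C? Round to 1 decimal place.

610.3

N = 3960 + 5224 + 6322 + 5980 = 21486.
Overall total = μ·N = 606.6·21486 = 13033407.6.
Subtract the known strata: 3960·589.3 + 5224·603.6 + 5980·616.8 = 9175298.4.
Remaining total for group C: 13033407.6 − 9175298.4 = 3858109.2.
Divide by its size: 3858109.2 / 6322 = 610.267... → 610.3.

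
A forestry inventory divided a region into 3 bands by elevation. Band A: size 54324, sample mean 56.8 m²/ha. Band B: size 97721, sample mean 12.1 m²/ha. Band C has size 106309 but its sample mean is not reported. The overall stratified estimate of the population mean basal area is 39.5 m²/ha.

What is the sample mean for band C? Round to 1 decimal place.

55.8

N = 54324 + 97721 + 106309 = 258354.
Overall total = μ·N = 39.5·258354 = 10204983.
Subtract the known strata: 54324·56.8 + 97721·12.1 = 4268027.3.
Remaining total for band C: 10204983 − 4268027.3 = 5936955.7.
Divide by its size: 5936955.7 / 106309 = 55.846... → 55.8.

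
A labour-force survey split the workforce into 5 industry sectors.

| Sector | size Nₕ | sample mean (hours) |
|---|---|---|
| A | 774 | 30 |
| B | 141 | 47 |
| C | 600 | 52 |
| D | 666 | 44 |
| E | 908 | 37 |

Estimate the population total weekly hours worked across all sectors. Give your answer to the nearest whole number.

123947

A: 774·30 = 23220
B: 141·47 = 6627
C: 600·52 = 31200
D: 666·44 = 29304
E: 908·37 = 33596
τ̂ = Σ Nₕx̄ₕ = 123947.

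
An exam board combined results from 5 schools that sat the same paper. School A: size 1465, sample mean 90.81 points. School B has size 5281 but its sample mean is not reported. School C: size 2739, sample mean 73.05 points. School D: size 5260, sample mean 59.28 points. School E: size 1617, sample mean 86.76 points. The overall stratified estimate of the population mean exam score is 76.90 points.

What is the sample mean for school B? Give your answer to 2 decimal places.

89.57

N = 1465 + 5281 + 2739 + 5260 + 1617 = 16362.
Overall total = μ·N = 76.90·16362 = 1258237.8.
Subtract the known strata: 1465·90.81 + 2739·73.05 + 5260·59.28 + 1617·86.76 = 785224.32.
Remaining total for school B: 1258237.8 − 785224.32 = 473013.48.
Divide by its size: 473013.48 / 5281 = 89.5689... → 89.57.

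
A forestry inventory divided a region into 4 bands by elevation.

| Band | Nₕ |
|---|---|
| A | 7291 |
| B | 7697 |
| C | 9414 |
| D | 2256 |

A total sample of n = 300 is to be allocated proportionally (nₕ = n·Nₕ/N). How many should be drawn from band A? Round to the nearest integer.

N = 7291 + 7697 + 9414 + 2256 = 26658.
n_A = 300·7291/26658 = 82.050... → 82.

82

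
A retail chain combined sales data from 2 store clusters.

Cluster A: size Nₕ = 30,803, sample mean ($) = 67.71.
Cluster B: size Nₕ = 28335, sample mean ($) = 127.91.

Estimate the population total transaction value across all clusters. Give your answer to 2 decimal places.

5710000.98

Population total = Σ Nₕ·x̄ₕ (each stratum's size times its mean).
30803·67.71 + 28335·127.91 = 2085671.13 + 3624329.85 = 5710000.98.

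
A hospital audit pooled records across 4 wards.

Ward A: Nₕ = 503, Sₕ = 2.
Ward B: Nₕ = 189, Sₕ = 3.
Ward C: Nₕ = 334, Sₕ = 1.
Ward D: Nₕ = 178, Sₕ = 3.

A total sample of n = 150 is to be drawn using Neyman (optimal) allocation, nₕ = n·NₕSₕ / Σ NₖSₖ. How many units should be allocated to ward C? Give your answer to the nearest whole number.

Σ NₕSₕ = 503·2 + 189·3 + 334·1 + 178·3 = 2441.
Share for C: 334/2441 = 0.13683.
n_C = 150 × 0.13683 = 20.524... → 21.

21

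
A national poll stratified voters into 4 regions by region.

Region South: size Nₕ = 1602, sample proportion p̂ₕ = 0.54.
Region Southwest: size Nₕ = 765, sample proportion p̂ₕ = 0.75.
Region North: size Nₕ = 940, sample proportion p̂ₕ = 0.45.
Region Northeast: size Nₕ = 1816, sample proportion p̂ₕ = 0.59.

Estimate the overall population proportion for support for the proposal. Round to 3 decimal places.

N = 1602 + 765 + 940 + 1816 = 5123.
Overall proportion = Σ (Nₕ/N)·p̂ₕ.
Σ Nₕp̂ₕ = 865.08 + 573.75 + 423 + 1071.44 = 2933.27.
2933.27 / 5123 = 0.57257... → 0.573.

0.573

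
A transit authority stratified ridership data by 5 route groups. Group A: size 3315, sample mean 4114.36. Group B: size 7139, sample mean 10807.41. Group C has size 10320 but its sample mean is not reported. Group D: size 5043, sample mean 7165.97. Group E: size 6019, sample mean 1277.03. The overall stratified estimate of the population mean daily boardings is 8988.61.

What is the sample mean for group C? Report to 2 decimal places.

N = 3315 + 7139 + 10320 + 5043 + 6019 = 31836.
Overall total = μ·N = 8988.61·31836 = 286161387.96.
Subtract the known strata: 3315·4114.36 + 7139·10807.41 + 5043·7165.97 + 6019·1277.03 = 134617633.67.
Remaining total for group C: 286161387.96 − 134617633.67 = 151543754.29.
Divide by its size: 151543754.29 / 10320 = 14684.4723... → 14684.47.

14684.47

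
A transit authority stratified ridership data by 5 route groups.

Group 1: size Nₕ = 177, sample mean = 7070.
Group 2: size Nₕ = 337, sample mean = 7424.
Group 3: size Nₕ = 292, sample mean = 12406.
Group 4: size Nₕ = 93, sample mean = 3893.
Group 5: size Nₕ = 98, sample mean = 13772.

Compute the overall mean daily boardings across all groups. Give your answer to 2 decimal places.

x̄_st = (Σ Nₕx̄ₕ) / (Σ Nₕ) = (177·7070 + 337·7424 + 292·12406 + 93·3893 + 98·13772) / 997
= 9087535 / 997 = 9114.8796... → 9114.88.

9114.88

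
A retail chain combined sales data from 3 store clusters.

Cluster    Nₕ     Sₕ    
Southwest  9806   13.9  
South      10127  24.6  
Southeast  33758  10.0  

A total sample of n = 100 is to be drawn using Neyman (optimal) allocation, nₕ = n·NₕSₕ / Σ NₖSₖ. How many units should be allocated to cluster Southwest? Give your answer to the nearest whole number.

19

Southwest: NₕSₕ = 9806·13.9 = 136303.4
South: NₕSₕ = 10127·24.6 = 249124.2
Southeast: NₕSₕ = 33758·10.0 = 337580
Σ NₕSₕ = 723007.6.
n_Southwest = 100·136303.4/723007.6 = 18.852... → 19.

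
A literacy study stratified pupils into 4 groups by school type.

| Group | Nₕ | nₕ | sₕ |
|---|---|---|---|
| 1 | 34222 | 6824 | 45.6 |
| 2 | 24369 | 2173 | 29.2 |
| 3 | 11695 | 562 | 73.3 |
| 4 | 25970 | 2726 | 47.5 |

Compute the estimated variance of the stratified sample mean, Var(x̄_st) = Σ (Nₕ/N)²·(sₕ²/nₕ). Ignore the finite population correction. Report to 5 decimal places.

N = 96256. Term for each stratum: Wₕ²sₕ²/nₕ.
Var(x̄_st) = 0.03851641 + 0.02514929 + 0.14112907 + 0.06024897 = 0.26504374 → 0.26504.

0.26504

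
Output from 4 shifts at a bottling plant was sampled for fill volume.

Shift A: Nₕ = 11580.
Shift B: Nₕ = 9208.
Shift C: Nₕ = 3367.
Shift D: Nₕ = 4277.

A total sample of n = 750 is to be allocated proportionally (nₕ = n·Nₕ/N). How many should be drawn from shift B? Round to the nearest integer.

N = 11580 + 9208 + 3367 + 4277 = 28432.
n_B = 750·9208/28432 = 242.895... → 243.

243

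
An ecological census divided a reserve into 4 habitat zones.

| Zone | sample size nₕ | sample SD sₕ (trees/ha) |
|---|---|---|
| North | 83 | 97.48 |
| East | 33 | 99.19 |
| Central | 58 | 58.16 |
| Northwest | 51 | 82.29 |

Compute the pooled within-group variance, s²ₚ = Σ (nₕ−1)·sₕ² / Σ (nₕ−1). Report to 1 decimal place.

Degrees of freedom: 82 + 32 + 57 + 50 = 221.
Σ(nₕ−1)sₕ² = 82·9502.3504 + 32·9838.6561 + 57·3382.5856 + 50·6771.6441 = 1625419.3122.
s²ₚ = 1625419.3122 / 221 = 7354.839... → 7354.8.

7354.8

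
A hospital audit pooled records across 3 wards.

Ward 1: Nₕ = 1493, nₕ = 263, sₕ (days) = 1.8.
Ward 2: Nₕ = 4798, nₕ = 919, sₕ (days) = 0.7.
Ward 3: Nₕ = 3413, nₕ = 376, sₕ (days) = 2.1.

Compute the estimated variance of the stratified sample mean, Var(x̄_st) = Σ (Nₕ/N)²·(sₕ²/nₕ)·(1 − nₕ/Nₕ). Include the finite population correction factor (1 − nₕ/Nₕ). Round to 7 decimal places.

N = 9704; Wₕ = Nₕ/N.
ward 1: (1493/9704)²·1.8²/263·(1 − 263/1493) = 0.0002402440
ward 2: (4798/9704)²·0.7²/919·(1 − 919/4798) = 0.0001053802
ward 3: (3413/9704)²·2.1²/376·(1 − 376/3413) = 0.0012910119
Sum = 0.0016366361 → 0.0016366.

0.0016366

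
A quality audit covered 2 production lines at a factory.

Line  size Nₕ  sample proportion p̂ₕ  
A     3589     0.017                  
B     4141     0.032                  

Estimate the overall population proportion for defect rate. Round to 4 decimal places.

N = 3589 + 4141 = 7730.
Overall proportion = Σ (Nₕ/N)·p̂ₕ.
Σ Nₕp̂ₕ = 61.013 + 132.512 = 193.525.
193.525 / 7730 = 0.025036... → 0.0250.

0.0250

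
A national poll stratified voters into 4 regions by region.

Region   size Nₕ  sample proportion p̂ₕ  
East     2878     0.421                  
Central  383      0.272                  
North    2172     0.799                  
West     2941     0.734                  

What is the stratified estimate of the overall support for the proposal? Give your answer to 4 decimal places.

0.6222

N = 2878 + 383 + 2172 + 2941 = 8374.
Overall proportion = Σ (Nₕ/N)·p̂ₕ.
Σ Nₕp̂ₕ = 1211.638 + 104.176 + 1735.428 + 2158.694 = 5209.936.
5209.936 / 8374 = 0.622156... → 0.6222.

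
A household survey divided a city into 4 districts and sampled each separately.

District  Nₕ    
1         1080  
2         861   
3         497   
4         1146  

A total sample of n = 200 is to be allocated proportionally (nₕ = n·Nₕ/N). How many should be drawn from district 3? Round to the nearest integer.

N = 1080 + 861 + 497 + 1146 = 3584.
n_3 = 200·497/3584 = 27.734... → 28.

28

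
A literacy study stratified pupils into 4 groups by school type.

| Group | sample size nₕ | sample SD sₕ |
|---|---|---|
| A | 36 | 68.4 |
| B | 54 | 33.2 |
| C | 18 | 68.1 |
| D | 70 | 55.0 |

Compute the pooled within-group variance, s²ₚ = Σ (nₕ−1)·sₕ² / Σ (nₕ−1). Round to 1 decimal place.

2929.5

A: (36−1)·68.4² = 35·4678.56 = 163749.6
B: (54−1)·33.2² = 53·1102.24 = 58418.72
C: (18−1)·68.1² = 17·4637.61 = 78839.37
D: (70−1)·55.0² = 69·3025 = 208725
Numerator = 509732.69; denominator = Σ(nₕ−1) = 174.
s²ₚ = 509732.69/174 = 2929.498... → 2929.5.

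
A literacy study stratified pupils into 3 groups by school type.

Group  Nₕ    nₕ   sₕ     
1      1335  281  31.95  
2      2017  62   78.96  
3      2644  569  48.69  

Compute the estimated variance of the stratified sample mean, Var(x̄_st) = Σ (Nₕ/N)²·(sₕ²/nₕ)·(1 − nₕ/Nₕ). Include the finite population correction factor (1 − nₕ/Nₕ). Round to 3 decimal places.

11.807

N = 5996; Wₕ = Nₕ/N.
group 1: (1335/5996)²·31.95²/281·(1 − 281/1335) = 0.142179
group 2: (2017/5996)²·78.96²/62·(1 − 62/2017) = 11.029403
group 3: (2644/5996)²·48.69²/569·(1 − 569/2644) = 0.635804
Sum = 11.807386 → 11.807.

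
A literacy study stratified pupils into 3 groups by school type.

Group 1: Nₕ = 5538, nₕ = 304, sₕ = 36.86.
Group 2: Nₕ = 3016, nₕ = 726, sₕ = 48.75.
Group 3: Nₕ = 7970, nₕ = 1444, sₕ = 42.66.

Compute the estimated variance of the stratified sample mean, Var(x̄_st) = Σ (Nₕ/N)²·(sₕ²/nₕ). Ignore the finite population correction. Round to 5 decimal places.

N = 16524; Wₕ = Nₕ/N.
group 1: (5538/16524)²·36.86²/304 = 0.50201028
group 2: (3016/16524)²·48.75²/726 = 0.10905483
group 3: (7970/16524)²·42.66²/1444 = 0.29319785
Sum = 0.90426296 → 0.90426.

0.90426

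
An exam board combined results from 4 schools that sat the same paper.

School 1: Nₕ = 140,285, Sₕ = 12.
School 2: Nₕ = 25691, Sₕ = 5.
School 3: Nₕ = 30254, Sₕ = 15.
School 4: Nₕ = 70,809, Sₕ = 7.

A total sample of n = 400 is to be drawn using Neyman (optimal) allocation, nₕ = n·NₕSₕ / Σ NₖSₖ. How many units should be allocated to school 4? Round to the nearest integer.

72

1: NₕSₕ = 140285·12 = 1683420
2: NₕSₕ = 25691·5 = 128455
3: NₕSₕ = 30254·15 = 453810
4: NₕSₕ = 70809·7 = 495663
Σ NₕSₕ = 2761348.
n_4 = 400·495663/2761348 = 71.800... → 72.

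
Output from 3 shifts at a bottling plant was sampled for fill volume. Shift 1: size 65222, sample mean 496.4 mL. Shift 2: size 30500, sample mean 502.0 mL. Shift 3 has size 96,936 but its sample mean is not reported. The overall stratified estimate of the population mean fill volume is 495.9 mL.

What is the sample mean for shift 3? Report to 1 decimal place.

493.6

Σ Nₕx̄ₕ = N·μ, so 96936·x̄_3 = 192658·495.9 − (65222·496.4 + 30500·502.0).
= 95539102.2 − 47687200.8 = 47851901.4.
x̄_3 = 47851901.4 / 96936 = 493.644... → 493.6.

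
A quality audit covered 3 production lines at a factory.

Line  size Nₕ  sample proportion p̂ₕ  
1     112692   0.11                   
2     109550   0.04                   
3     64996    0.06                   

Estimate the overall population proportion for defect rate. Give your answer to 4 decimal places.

0.0720

Wₕ = Nₕ/N with N = 287238: 0.3923, 0.3814, 0.2263.
p̂_st = 0.3923·0.11 + 0.3814·0.04 + 0.2263·0.06 ≈ 0.071989... → 0.0720.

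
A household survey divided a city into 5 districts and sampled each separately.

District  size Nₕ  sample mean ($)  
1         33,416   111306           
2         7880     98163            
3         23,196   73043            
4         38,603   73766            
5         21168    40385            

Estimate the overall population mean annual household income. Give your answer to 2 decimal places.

N = 33416 + 7880 + 23196 + 38603 + 21168 = 124263.
Overall mean = Σ (Nₕ/N)·x̄ₕ — weight by population share, not a simple average.
Σ Nₕx̄ₕ = 33416·111306 + 7880·98163 + 23196·73043 + 38603·73766 + 21168·40385 = 3719401296 + 773524440 + 1694305428 + 2847588898 + 854869680 = 9889689742.
Divide by N: 9889689742 / 124263 = 79586.7615... → 79586.76.

79586.76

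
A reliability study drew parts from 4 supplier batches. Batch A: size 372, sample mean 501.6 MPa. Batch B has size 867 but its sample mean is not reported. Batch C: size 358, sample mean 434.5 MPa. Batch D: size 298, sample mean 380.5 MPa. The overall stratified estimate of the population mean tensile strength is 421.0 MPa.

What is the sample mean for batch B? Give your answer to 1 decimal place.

394.8

Σ Nₕx̄ₕ = N·μ, so 867·x̄_B = 1895·421.0 − (372·501.6 + 358·434.5 + 298·380.5).
= 797795 − 455535.2 = 342259.8.
x̄_B = 342259.8 / 867 = 394.763... → 394.8.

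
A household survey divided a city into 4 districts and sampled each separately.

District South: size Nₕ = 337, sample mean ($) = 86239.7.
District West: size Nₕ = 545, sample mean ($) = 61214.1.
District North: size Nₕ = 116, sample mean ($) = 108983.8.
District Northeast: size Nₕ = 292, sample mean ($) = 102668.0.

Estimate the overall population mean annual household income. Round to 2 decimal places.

81430.73

N = 1290; weights Wₕ = Nₕ/N = (0.2612, 0.4225, 0.0899, 0.2264).
x̄_st = Σ Wₕ·x̄ₕ = 0.2612·86239.7 + 0.4225·61214.1 + 0.0899·108983.8 + 0.2264·102668.0 ≈ 81430.7288...
→ 81430.73.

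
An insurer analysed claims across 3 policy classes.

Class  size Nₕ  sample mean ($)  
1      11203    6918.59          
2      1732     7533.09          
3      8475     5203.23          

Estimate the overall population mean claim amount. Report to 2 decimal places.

x̄_st = (Σ Nₕx̄ₕ) / (Σ Nₕ) = (11203·6918.59 + 1732·7533.09 + 8475·5203.23) / 21410
= 134653649.9 / 21410 = 6289.2877... → 6289.29.

6289.29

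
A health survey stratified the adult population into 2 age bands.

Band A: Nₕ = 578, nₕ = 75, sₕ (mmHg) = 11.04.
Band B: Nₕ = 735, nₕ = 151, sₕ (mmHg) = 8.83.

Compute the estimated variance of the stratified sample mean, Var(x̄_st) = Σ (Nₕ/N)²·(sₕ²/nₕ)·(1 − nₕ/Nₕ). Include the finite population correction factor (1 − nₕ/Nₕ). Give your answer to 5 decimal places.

0.40262

N = 1313; Wₕ = Nₕ/N.
band A: (578/1313)²·11.04²/75·(1 − 75/578) = 0.27405849
band B: (735/1313)²·8.83²/151·(1 − 151/735) = 0.12856276
Sum = 0.40262125 → 0.40262.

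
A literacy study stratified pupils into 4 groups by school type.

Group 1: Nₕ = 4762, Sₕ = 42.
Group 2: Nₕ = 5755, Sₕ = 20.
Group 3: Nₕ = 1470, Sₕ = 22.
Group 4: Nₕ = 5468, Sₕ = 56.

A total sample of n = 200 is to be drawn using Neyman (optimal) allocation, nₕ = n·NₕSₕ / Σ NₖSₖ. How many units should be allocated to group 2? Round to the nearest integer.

35

Σ NₕSₕ = 4762·42 + 5755·20 + 1470·22 + 5468·56 = 653652.
Share for 2: 115100/653652 = 0.17609.
n_2 = 200 × 0.17609 = 35.218... → 35.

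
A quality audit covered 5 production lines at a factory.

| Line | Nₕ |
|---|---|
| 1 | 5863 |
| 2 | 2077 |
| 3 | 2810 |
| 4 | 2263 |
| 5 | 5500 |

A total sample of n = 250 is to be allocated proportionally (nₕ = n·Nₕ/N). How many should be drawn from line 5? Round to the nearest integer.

74

N = 5863 + 2077 + 2810 + 2263 + 5500 = 18513.
n_5 = 250·5500/18513 = 74.272... → 74.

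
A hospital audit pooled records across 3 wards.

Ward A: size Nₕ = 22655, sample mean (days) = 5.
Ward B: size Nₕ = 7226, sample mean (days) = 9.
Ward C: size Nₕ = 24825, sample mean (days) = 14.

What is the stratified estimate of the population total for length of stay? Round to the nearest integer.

A: 22655·5 = 113275
B: 7226·9 = 65034
C: 24825·14 = 347550
τ̂ = Σ Nₕx̄ₕ = 525859.

525859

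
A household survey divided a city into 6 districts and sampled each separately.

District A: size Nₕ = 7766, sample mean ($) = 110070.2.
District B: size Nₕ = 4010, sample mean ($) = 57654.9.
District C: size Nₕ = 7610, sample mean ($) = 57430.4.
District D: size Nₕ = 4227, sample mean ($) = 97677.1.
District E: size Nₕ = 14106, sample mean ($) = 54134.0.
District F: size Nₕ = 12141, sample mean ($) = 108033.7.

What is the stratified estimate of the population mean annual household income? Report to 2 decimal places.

N = 7766 + 4010 + 7610 + 4227 + 14106 + 12141 = 49860.
Weight each subgroup mean by Nₕ/N and sum.
Σ Nₕx̄ₕ = 7766·110070.2 + 4010·57654.9 + 7610·57430.4 + 4227·97677.1 + 14106·54134.0 + 12141·108033.7 = 854805173.2 + 231196149 + 437045344 + 412881101.7 + 763614204 + 1311637151.7 = 4011179123.6.
Divide by N: 4011179123.6 / 49860 = 80448.8392... → 80448.84.

80448.84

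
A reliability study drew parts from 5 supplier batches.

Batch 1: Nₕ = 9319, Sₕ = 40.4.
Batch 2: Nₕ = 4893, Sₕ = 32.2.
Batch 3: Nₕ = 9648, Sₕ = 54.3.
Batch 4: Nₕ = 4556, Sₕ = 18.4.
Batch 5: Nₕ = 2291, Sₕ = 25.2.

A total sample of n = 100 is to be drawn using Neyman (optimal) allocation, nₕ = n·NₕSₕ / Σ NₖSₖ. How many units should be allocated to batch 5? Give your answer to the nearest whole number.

1: NₕSₕ = 9319·40.4 = 376487.6
2: NₕSₕ = 4893·32.2 = 157554.6
3: NₕSₕ = 9648·54.3 = 523886.4
4: NₕSₕ = 4556·18.4 = 83830.4
5: NₕSₕ = 2291·25.2 = 57733.2
Σ NₕSₕ = 1199492.2.
n_5 = 100·57733.2/1199492.2 = 4.813... → 5.

5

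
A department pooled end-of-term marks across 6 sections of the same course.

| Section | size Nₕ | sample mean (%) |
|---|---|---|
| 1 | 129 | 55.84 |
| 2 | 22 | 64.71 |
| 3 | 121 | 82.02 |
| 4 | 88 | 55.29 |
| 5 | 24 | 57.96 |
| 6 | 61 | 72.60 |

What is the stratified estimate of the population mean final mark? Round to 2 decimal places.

65.70

N = 129 + 22 + 121 + 88 + 24 + 61 = 445.
Weight each subgroup mean by Nₕ/N and sum.
Σ Nₕx̄ₕ = 129·55.84 + 22·64.71 + 121·82.02 + 88·55.29 + 24·57.96 + 61·72.60 = 7203.36 + 1423.62 + 9924.42 + 4865.52 + 1391.04 + 4428.6 = 29236.56.
Divide by N: 29236.56 / 445 = 65.7001... → 65.70.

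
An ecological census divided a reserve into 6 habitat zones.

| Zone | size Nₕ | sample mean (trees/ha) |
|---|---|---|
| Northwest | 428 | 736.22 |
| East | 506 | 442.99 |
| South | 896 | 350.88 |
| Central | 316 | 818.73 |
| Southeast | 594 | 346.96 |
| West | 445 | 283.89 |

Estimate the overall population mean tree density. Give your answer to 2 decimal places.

453.62

N = 428 + 506 + 896 + 316 + 594 + 445 = 3185.
Weight each subgroup mean by Nₕ/N and sum.
Σ Nₕx̄ₕ = 428·736.22 + 506·442.99 + 896·350.88 + 316·818.73 + 594·346.96 + 445·283.89 = 315102.16 + 224152.94 + 314388.48 + 258718.68 + 206094.24 + 126331.05 = 1444787.55.
Divide by N: 1444787.55 / 3185 = 453.6225... → 453.62.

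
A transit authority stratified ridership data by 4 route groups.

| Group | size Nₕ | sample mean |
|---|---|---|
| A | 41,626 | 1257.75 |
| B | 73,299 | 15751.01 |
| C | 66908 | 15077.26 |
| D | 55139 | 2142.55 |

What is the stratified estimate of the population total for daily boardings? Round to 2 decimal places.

Estimate total by summing Nₕ·x̄ₕ over strata.
41626·1257.75 + 73299·15751.01 + 66908·15077.26 + 55139·2142.55 = 52355101.5 + 1154533281.99 + 1008789312.08 + 118138064.45 = 2333815760.02.

2333815760.02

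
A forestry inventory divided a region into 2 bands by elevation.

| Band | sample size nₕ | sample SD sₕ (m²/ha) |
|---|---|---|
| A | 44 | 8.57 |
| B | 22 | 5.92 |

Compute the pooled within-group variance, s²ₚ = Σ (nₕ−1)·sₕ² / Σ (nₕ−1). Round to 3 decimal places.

Degrees of freedom: 43 + 21 = 64.
Σ(nₕ−1)sₕ² = 43·73.4449 + 21·35.0464 = 3894.1051.
s²ₚ = 3894.1051 / 64 = 60.84539... → 60.845.

60.845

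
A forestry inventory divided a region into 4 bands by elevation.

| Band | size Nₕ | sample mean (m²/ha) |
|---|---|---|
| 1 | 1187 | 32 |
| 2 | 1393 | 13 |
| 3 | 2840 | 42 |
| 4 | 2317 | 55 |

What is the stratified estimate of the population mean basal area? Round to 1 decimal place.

N = 1187 + 1393 + 2840 + 2317 = 7737.
The stratified mean weights each stratum mean by its population share Nₕ/N.
Σ Nₕx̄ₕ = 1187·32 + 1393·13 + 2840·42 + 2317·55 = 37984 + 18109 + 119280 + 127435 = 302808.
Divide by N: 302808 / 7737 = 39.138... → 39.1.

39.1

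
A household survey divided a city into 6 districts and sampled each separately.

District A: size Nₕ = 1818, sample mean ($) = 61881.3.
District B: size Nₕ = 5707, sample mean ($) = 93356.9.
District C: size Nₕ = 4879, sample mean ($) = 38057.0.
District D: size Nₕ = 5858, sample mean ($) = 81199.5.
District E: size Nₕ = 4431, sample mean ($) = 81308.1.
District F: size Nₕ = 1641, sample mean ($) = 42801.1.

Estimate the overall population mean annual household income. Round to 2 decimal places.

71387.67

N = 24334; weights Wₕ = Nₕ/N = (0.0747, 0.2345, 0.2005, 0.2407, 0.1821, 0.0674).
x̄_st = Σ Wₕ·x̄ₕ = 0.0747·61881.3 + 0.2345·93356.9 + 0.2005·38057.0 + 0.2407·81199.5 + 0.1821·81308.1 + 0.0674·42801.1 ≈ 71387.6716...
→ 71387.67.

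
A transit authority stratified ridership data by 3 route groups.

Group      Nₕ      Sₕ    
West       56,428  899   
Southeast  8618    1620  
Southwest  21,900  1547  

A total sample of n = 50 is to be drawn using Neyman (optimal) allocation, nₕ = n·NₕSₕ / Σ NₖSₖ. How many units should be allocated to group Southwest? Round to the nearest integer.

17

West: NₕSₕ = 56428·899 = 50728772
Southeast: NₕSₕ = 8618·1620 = 13961160
Southwest: NₕSₕ = 21900·1547 = 33879300
Σ NₕSₕ = 98569232.
n_Southwest = 50·33879300/98569232 = 17.186... → 17.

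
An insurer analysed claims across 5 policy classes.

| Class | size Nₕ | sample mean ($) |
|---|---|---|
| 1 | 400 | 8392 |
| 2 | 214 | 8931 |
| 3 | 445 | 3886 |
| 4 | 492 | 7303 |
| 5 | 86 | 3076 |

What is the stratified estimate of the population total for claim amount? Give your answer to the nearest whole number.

10854916

1: 400·8392 = 3356800
2: 214·8931 = 1911234
3: 445·3886 = 1729270
4: 492·7303 = 3593076
5: 86·3076 = 264536
τ̂ = Σ Nₕx̄ₕ = 10854916.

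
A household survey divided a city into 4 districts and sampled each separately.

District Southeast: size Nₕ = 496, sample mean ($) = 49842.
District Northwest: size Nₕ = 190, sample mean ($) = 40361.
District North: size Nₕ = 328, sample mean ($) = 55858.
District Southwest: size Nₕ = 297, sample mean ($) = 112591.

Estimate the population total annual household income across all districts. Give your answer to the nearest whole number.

84151173

Population total = Σ Nₕ·x̄ₕ (each stratum's size times its mean).
496·49842 + 190·40361 + 328·55858 + 297·112591 = 24721632 + 7668590 + 18321424 + 33439527 = 84151173.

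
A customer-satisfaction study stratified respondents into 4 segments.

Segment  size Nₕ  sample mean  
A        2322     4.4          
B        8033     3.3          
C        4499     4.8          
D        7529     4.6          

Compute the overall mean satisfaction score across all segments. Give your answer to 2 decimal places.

4.15

N = 22383; weights Wₕ = Nₕ/N = (0.1037, 0.3589, 0.2010, 0.3364).
x̄_st = Σ Wₕ·x̄ₕ = 0.1037·4.4 + 0.3589·3.3 + 0.2010·4.8 + 0.3364·4.6 ≈ 4.1529...
→ 4.15.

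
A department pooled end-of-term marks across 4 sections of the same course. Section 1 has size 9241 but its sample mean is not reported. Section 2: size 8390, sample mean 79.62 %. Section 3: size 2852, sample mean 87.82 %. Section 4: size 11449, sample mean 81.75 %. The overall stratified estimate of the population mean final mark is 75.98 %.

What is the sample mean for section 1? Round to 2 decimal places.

Σ Nₕx̄ₕ = N·μ, so 9241·x̄_1 = 31932·75.98 − (8390·79.62 + 2852·87.82 + 11449·81.75).
= 2426193.36 − 1854430.19 = 571763.17.
x̄_1 = 571763.17 / 9241 = 61.8724... → 61.87.

61.87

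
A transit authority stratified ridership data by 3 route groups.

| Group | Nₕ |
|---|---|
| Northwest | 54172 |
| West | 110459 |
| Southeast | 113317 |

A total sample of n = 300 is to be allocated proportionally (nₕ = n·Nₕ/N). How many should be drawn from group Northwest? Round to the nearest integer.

58

Share of group Northwest = 54172/277948 = 0.19490.
Allocate 300 × 0.19490 = 58.470... → 58.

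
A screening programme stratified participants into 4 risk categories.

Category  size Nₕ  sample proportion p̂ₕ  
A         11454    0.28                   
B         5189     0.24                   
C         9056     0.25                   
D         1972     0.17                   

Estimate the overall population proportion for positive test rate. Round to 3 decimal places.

Wₕ = Nₕ/N with N = 27671: 0.4139, 0.1875, 0.3273, 0.0713.
p̂_st = 0.4139·0.28 + 0.1875·0.24 + 0.3273·0.25 + 0.0713·0.17 ≈ 0.25484... → 0.255.

0.255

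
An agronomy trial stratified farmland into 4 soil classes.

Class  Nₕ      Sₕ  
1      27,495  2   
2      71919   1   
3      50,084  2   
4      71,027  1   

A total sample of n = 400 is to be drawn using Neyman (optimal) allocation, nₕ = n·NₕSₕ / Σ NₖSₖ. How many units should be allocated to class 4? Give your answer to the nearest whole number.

1: NₕSₕ = 27495·2 = 54990
2: NₕSₕ = 71919·1 = 71919
3: NₕSₕ = 50084·2 = 100168
4: NₕSₕ = 71027·1 = 71027
Σ NₕSₕ = 298104.
n_4 = 400·71027/298104 = 95.305... → 95.

95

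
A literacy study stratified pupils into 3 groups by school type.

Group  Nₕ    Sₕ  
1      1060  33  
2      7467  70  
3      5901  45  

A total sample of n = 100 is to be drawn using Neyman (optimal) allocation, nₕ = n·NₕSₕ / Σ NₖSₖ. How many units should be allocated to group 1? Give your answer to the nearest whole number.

4

1: NₕSₕ = 1060·33 = 34980
2: NₕSₕ = 7467·70 = 522690
3: NₕSₕ = 5901·45 = 265545
Σ NₕSₕ = 823215.
n_1 = 100·34980/823215 = 4.249... → 4.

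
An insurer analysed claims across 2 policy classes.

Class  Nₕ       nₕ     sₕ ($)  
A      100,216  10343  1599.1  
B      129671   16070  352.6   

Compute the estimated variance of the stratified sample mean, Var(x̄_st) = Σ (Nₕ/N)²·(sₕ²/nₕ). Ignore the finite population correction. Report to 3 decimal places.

49.446

N = 229887. Term for each stratum: Wₕ²sₕ²/nₕ.
Var(x̄_st) = 46.984004 + 2.461533 = 49.445537 → 49.446.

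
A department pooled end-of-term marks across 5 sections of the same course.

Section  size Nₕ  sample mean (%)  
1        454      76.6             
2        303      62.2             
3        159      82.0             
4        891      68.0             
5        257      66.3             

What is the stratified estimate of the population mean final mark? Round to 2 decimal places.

N = 2064; weights Wₕ = Nₕ/N = (0.2200, 0.1468, 0.0770, 0.4317, 0.1245).
x̄_st = Σ Wₕ·x̄ₕ = 0.2200·76.6 + 0.1468·62.2 + 0.0770·82.0 + 0.4317·68.0 + 0.1245·66.3 ≈ 69.9070...
→ 69.91.

69.91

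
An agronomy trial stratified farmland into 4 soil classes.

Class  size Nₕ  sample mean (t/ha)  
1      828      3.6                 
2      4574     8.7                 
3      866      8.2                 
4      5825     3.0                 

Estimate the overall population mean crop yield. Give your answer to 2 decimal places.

N = 12093; weights Wₕ = Nₕ/N = (0.0685, 0.3782, 0.0716, 0.4817).
x̄_st = Σ Wₕ·x̄ₕ = 0.0685·3.6 + 0.3782·8.7 + 0.0716·8.2 + 0.4817·3.0 ≈ 5.5694...
→ 5.57.

5.57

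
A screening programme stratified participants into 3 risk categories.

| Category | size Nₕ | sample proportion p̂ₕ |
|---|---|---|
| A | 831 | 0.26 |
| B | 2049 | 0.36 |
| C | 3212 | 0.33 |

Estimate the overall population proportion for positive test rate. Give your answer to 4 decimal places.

0.3305

Wₕ = Nₕ/N with N = 6092: 0.1364, 0.3363, 0.5272.
p̂_st = 0.1364·0.26 + 0.3363·0.36 + 0.5272·0.33 ≈ 0.330542... → 0.3305.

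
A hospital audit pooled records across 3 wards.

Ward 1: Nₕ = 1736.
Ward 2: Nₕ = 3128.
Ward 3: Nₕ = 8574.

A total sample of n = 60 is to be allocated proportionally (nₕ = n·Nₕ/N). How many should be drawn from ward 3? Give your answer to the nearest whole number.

38

N = 1736 + 3128 + 8574 = 13438.
n_3 = 60·8574/13438 = 38.282... → 38.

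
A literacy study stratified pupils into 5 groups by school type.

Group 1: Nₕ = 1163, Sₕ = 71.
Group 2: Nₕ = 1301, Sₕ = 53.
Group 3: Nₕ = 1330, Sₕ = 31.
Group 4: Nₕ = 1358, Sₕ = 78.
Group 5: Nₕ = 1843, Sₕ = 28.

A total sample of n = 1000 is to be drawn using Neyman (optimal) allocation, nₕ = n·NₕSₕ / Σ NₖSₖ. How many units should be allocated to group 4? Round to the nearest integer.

Σ NₕSₕ = 1163·71 + 1301·53 + 1330·31 + 1358·78 + 1843·28 = 350284.
Share for 4: 105924/350284 = 0.30239.
n_4 = 1000 × 0.30239 = 302.395... → 302.

302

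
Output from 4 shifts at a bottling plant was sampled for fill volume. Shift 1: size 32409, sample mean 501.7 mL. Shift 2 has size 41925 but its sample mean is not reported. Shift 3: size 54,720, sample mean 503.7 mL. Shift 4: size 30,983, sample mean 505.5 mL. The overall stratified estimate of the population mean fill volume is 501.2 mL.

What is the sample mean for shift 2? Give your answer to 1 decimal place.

494.4

Σ Nₕx̄ₕ = N·μ, so 41925·x̄_2 = 160037·501.2 − (32409·501.7 + 54720·503.7 + 30983·505.5).
= 80210544.4 − 59483965.8 = 20726578.6.
x̄_2 = 20726578.6 / 41925 = 494.373... → 494.4.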